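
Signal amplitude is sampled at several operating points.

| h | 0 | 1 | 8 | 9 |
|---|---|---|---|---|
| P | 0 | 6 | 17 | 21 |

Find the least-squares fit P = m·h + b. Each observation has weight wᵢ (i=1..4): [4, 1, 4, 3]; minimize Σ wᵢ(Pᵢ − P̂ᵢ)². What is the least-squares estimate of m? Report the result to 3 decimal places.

Entries of MᵀWM: Σwᵢ·h·h = 500, Σwᵢ·h = 60, Σwᵢ·1 = 12.
And Σwᵢ·h·P = 1117, Σwᵢ·P = 137.
MᵀWM·[m, b]ᵀ = MᵀWP becomes [[500, 60]; [60, 12]]·[m, b]ᵀ = [1117, 137]ᵀ.
det = 500·12 − 60² = 2400.
m = (1117·12 − 60·137)/2400 = 54/25; b = (500·137 − 60·1117)/2400 = 37/60.

m = 2.160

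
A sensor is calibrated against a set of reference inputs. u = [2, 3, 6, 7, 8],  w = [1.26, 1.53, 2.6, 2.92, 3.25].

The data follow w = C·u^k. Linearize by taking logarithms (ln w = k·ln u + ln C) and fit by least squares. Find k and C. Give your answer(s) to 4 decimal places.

k = 0.6984, C = 0.7480

Linearized form: ln w = k·ln u + ln C. From the 5 transformed points,
Σln u = 7.6089, Σ(ln u)² = 13.0084, Σln w = 3.8621, Σln u·ln w = 6.8756.
Equations: 13.0084·k + 7.6089·ln C = 6.8756;  7.6089·k + 5·ln C = 3.8621.
Solving (det = 7.1473): k = 0.69838, ln C = -0.29035, so C = exp(-0.29035) = 0.74800.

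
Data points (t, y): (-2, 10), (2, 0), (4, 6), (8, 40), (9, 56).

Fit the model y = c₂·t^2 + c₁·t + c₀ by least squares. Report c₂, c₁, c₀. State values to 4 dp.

c₂ = 0.9574, c₁ = -2.6266, c₀ = 1.0725

MᵀM·[c₂, c₁, c₀]ᵀ = Mᵀy reads: 10945·c₂ + 1305·c₁ + 169·c₀ = 7232;  1305·c₂ + 169·c₁ + 21·c₀ = 828;  169·c₂ + 21·c₁ + 5·c₀ = 112.
(Σt^2·t^2 = 10945, Σt^2·t = 1305, Σt^2 = 169, Σt·t = 169, Σt = 21, Σ1 = 5, Σt^2·y = 7232, Σt·y = 828, Σy = 112.)
Row-reducing yields c₂ = 20508/21421, c₁ = -1815/691, c₀ = 22973/21421.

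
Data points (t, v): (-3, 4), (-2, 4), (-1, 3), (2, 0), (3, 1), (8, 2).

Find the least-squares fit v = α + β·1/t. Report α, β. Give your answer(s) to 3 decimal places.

Forming MᵀM = [[6, -7/8]; [-7/8, 1001/576]] and Mᵀv = [14, -23/4]ᵀ gives MᵀM·[α, β]ᵀ = Mᵀv.
Determinant 6·(1001/576) − (-7/8)² = 1855/192.
α = (14·(1001/576) − (-7/8)·(-23/4))/(1855/192) = 1588/795; β = (6·(-23/4) − (-7/8)·14)/(1855/192) = -4272/1855.

α = 1.997, β = -2.303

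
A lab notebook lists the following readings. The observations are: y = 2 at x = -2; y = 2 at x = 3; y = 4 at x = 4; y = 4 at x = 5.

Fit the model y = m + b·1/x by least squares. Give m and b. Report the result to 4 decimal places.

Compute the Gram sums: Σ1 = 4, Σ1/x = 17/60, Σ1/x·1/x = 1669/3600.
And Σy = 12, Σ1/x·y = 22/15.
Eliminating b: (1669/3600)·(row 1) − (17/60)·(row 2) gives (2129/1200)·m = (1669/3600)·12 − (17/60)·(22/15) = 4633/900, so m = 18532/6387.
Then b = ((22/15) − (17/60)·(18532/6387))/(1669/3600) = 2960/2129.

m = 2.9015, b = 1.3903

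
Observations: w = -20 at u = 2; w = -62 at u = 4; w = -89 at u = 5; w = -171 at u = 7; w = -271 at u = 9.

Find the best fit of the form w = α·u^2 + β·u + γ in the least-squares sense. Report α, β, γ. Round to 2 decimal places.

Normal-equation sums: Σu^2·u^2 = 9859, Σu^2·u = 1269, Σu^2 = 175, Σu·u = 175, Σu = 27, Σ1 = 5.
Moment sums: Σu^2·w = -33627, Σu·w = -4369, Σw = -613.
Normal equations: [[9859, 1269, 175]; [1269, 175, 27]; [175, 27, 5]]·[α, β, γ]ᵀ = [-33627, -4369, -613]ᵀ.
Inverting the 3×3 Gram matrix, [α, β, γ]ᵀ = [-15464/5071, -12289/5071, -14104/5071]ᵀ.

α = -3.05, β = -2.42, γ = -2.78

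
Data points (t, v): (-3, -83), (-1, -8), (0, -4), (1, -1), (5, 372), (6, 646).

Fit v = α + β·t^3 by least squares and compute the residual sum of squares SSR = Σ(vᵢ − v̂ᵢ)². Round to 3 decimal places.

SSR = 5.469

Sums needed: Σ1 = 6, Σt^3 = 314, Σt^3·t^3 = 63012.
Right-hand side: Σv = 922, Σt^3·v = 188284.
Normal equations: [[6, 314]; [314, 63012]]·[α, β]ᵀ = [922, 188284]ᵀ.
det = 6·63012 − 314² = 279476.
α = (922·63012 − 314·188284)/279476 = -256028/69869; β = (6·188284 − 314·922)/279476 = 210049/69869.
Residuals: 128224/69869, -92875/69869, -23448/69869, -23890/69869, -81/641, 20818/69869; SSR = 382130/69869.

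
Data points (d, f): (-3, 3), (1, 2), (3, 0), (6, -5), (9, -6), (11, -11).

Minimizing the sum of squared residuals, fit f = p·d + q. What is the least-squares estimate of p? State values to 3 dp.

Entries of MᵀM: Σd·d = 257, Σd = 27, Σ1 = 6.
Moment sums: Σd·f = -212, Σf = -17.
MᵀM·[p, q]ᵀ = Mᵀf becomes [[257, 27]; [27, 6]]·[p, q]ᵀ = [-212, -17]ᵀ.
Δ = 257·6 − 27² = 813.
p = ((-212)·6 − 27·(-17))/813 = -1; q = (257·(-17) − 27·(-212))/813 = 5/3.

p = -1.000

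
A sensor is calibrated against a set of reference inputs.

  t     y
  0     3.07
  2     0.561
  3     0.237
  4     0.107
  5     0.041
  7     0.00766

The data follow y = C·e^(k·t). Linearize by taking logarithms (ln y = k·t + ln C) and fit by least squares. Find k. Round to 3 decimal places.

With ln yᵢ as the transformed response and tᵢ as the regressor:
Σt = 21.0000, Σ(t)² = 103.0000, Σln y = -11.1969, Σt·ln y = -64.4880.
Equations: 103.0000·k + 21.0000·ln C = -64.4880;  21.0000·k + 6·ln C = -11.1969.
Solving (det = 177.0000): k = -0.85759, ln C = 1.13540.

k = -0.858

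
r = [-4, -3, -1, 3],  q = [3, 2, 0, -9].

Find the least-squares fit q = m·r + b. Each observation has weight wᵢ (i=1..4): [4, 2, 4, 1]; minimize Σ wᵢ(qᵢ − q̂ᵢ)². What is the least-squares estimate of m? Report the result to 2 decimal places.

m = -1.54

With design matrix M, MᵀWM = [[95, -23]; [-23, 11]] and MᵀWq = [-87, 7]ᵀ.
Eliminating b: 11·(row 1) − (-23)·(row 2) gives 516·m = 11·(-87) − (-23)·7 = -796, so m = -199/129.
Then b = (7 − (-23)·(-199/129))/11 = -334/129.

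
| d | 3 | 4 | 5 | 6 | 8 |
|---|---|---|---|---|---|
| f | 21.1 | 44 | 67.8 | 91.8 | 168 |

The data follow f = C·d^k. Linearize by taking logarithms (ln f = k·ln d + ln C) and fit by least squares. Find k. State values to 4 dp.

With ln fᵢ as the transformed response and ln dᵢ as the regressor:
Over the data: Σln d = 7.9655, Σ(ln d)² = 13.2535, Σln f = 20.6936, Σln d·ln f = 34.1353.
Normal system: [[13.2535, 7.9655]; [7.9655, 5]]·[k, ln C]ᵀ = [34.1353, 20.6936]ᵀ.
Slope k = (n·Σln d·ln f − Σln d·Σln f)/(n·Σ(ln d)² − (Σln d)²) = (5·34.1353 − 7.9655·20.6936)/2.8177 = 2.07284; ln C = (Σln f − k·Σln d)/n = 0.83646.

k = 2.0728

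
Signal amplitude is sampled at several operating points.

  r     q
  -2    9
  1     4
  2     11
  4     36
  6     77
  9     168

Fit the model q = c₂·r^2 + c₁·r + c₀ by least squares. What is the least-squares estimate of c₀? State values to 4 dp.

Compute the Gram sums: Σr^2·r^2 = 8146, Σr^2·r = 1010, Σr^2 = 142, Σr·r = 142, Σr = 20, Σ1 = 6.
For Mᵀq: Σr^2·q = 17040, Σr·q = 2126, Σq = 305.
MᵀM·[c₂, c₁, c₀]ᵀ = Mᵀq becomes [[8146, 1010, 142]; [1010, 142, 20]; [142, 20, 6]]·[c₂, c₁, c₀]ᵀ = [17040, 2126, 305]ᵀ.
Solving the 3×3 system (Gaussian elimination) gives c₂ = 216835/108726, c₁ = 56353/108726, c₀ = 34550/18121.

c₀ = 1.9066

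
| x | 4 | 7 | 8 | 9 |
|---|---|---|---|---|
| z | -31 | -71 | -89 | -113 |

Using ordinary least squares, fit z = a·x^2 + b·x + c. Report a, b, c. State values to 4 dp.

a = -1.6022, b = 4.5138, c = -23.4807

Forming MᵀM = [[13314, 1648, 210]; [1648, 210, 28]; [210, 28, 4]] and Mᵀz = [-18824, -2350, -304]ᵀ gives MᵀM·[a, b, c]ᵀ = Mᵀz.
Row-reducing yields a = -290/181, b = 817/181, c = -4250/181.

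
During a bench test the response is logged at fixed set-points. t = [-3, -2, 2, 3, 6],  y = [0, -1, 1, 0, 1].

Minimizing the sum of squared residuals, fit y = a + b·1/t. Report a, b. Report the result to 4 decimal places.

a = 0.1493, b = 1.5224

Forming XᵀX = [[5, 1/6]; [1/6, 3/4]] and Xᵀy = [1, 7/6]ᵀ gives XᵀX·[a, b]ᵀ = Xᵀy.
det = 5·(3/4) − (1/6)² = 67/18.
a = (1·(3/4) − (1/6)·(7/6))/(67/18) = 10/67; b = (5·(7/6) − (1/6)·1)/(67/18) = 102/67.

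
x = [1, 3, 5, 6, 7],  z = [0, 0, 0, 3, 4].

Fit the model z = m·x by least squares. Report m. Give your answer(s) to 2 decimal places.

With design matrix A, AᵀA = [[120]] and Aᵀz = [46]ᵀ.
m = 46/120 = 0.383333.

m = 0.38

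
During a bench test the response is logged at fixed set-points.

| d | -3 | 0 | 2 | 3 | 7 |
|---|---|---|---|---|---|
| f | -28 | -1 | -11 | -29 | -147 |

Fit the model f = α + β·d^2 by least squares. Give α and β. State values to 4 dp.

α = -0.7772, β = -2.9875

From the data, Σ1 = 5, Σd^2 = 71, Σd^2·d^2 = 2579.
Moment sums: Σf = -216, Σd^2·f = -7760.
Normal equations: [[5, 71]; [71, 2579]]·[α, β]ᵀ = [-216, -7760]ᵀ.
det = 5·2579 − 71² = 7854.
α = ((-216)·2579 − 71·(-7760))/7854 = -436/561; β = (5·(-7760) − 71·(-216))/7854 = -1676/561.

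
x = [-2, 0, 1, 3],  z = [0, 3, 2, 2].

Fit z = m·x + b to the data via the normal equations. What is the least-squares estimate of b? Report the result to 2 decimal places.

b = 1.58

Forming MᵀM = [[14, 2]; [2, 4]] and Mᵀz = [8, 7]ᵀ gives MᵀM·[m, b]ᵀ = Mᵀz.
det = 14·4 − 2² = 52.
m = (8·4 − 2·7)/52 = 9/26; b = (14·7 − 2·8)/52 = 41/26.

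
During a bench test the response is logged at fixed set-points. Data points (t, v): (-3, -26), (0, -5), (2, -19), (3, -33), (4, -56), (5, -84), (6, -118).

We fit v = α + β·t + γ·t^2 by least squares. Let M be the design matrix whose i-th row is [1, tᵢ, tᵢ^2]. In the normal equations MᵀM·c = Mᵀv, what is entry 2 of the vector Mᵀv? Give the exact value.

-1411

Entry 2 ↔ basis t, so (Mᵀv)_{2} = Σᵢ (t)·vᵢ = (-3)·(-26) + (0)·(-5) + (2)·(-19) + (3)·(-33) + (4)·(-56) + (5)·(-84) + (6)·(-118) = -1411.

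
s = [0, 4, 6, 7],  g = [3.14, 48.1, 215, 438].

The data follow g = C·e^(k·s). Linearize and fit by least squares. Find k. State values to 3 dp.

k = 0.706

Let Y = ln g. Fitting Y = k·s + ln C by least squares:
Σs = 17.0000, Σ(s)² = 101.0000, Σln g = 16.4704, Σs·ln g = 90.2925.
Normal system: [[101.0000, 17.0000]; [17.0000, 4]]·[k, ln C]ᵀ = [90.2925, 16.4704]ᵀ.
Slope k = (n·Σs·ln g − Σs·Σln g)/(n·Σ(s)² − (Σs)²) = (4·90.2925 − 17.0000·16.4704)/115.0000 = 0.70586; ln C = (Σln g − k·Σs)/n = 1.11769.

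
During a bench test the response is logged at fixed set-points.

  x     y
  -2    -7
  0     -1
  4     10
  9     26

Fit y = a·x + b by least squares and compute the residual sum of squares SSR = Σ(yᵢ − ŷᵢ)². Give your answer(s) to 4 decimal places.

The normal system MᵀM·[a, b]ᵀ = Mᵀy is [[101, 11]; [11, 4]]·[a, b]ᵀ = [288, 28]ᵀ.
Δ = 101·4 − 11² = 283.
a = (288·4 − 11·28)/283 = 844/283; b = (101·28 − 11·288)/283 = -340/283.
Residuals: 47/283, 57/283, -206/283, 102/283; SSR = 206/283.

SSR = 0.7279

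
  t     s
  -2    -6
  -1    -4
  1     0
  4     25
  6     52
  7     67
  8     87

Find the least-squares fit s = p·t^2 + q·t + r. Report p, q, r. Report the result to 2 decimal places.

Compute the Gram sums: Σt^2·t^2 = 8067, Σt^2·t = 1127, Σt^2 = 171, Σt·t = 171, Σt = 23, Σ1 = 7.
And Σt^2·s = 11095, Σt·s = 1593, Σs = 221.
XᵀX·[p, q, r]ᵀ = Xᵀs becomes [[8067, 1127, 171]; [1127, 171, 23]; [171, 23, 7]]·[p, q, r]ᵀ = [11095, 1593, 221]ᵀ.
Inverting the 3×3 Gram matrix, [p, q, r]ᵀ = [46979/45328, 133535/45328, -77659/22664]ᵀ.

p = 1.04, q = 2.95, r = -3.43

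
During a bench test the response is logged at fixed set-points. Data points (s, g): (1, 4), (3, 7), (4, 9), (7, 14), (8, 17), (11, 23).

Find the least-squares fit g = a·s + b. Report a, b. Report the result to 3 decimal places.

a = 1.911, b = 1.505

Normal-equation sums: Σs·s = 260, Σs = 34, Σ1 = 6.
Moment sums: Σs·g = 548, Σg = 74.
So XᵀX·[a, b]ᵀ = Xᵀg: [[260, 34]; [34, 6]]·[a, b]ᵀ = [548, 74]ᵀ.
Eliminating b: 6·(row 1) − 34·(row 2) gives 404·a = 6·548 − 34·74 = 772, so a = 193/101.
Then b = (74 − 34·(193/101))/6 = 152/101.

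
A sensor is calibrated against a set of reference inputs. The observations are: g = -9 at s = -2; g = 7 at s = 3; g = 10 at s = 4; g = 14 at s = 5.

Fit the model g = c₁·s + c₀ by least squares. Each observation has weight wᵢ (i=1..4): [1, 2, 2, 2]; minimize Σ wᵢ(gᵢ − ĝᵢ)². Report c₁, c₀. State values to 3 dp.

The normal equations are: 104·c₁ + 22·c₀ = 280;  22·c₁ + 7·c₀ = 53.
Eliminating c₀: 7·(row 1) − 22·(row 2) gives 244·c₁ = 7·280 − 22·53 = 794, so c₁ = 397/122.
Then c₀ = (53 − 22·(397/122))/7 = -162/61.

c₁ = 3.254, c₀ = -2.656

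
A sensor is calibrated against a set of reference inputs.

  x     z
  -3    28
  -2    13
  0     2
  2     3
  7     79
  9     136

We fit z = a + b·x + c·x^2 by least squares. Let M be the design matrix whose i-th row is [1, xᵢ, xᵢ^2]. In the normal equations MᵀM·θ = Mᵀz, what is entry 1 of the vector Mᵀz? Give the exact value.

261

Entry 1 ↔ basis 1, so (Mᵀz)_{1} = Σᵢ zᵢ = (1)·(28) + (1)·(13) + (1)·(2) + (1)·(3) + (1)·(79) + (1)·(136) = 261.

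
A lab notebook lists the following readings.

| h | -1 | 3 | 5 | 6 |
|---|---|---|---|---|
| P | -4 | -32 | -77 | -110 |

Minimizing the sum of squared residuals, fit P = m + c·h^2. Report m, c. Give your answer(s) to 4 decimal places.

Entries of MᵀM: Σ1 = 4, Σh^2 = 71, Σh^2·h^2 = 2003.
For MᵀP: ΣP = -223, Σh^2·P = -6177.
Normal equations: [[4, 71]; [71, 2003]]·[m, c]ᵀ = [-223, -6177]ᵀ.
det = 4·2003 − 71² = 2971.
m = ((-223)·2003 − 71·(-6177))/2971 = -8102/2971; c = (4·(-6177) − 71·(-223))/2971 = -8875/2971.

m = -2.7270, c = -2.9872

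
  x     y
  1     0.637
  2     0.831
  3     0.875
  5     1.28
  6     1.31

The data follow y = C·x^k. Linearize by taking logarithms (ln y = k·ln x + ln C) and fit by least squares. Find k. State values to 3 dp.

k = 0.415

Taking logs, ln y = k·ln x + ln C, so regress ln y on ln x.
AᵀA = [[7.4881, 5.1930]; [5.1930, 5]], rhs = [0.6061, -0.2528]ᵀ  (here Σln x = 5.1930, Σ(ln x)² = 7.4881, Σln y = -0.2528, Σln x·ln y = 0.6061).
Slope k = (n·Σln x·ln y − Σln x·Σln y)/(n·Σ(ln x)² − (Σln x)²) = (5·0.6061 − 5.1930·-0.2528)/10.4737 = 0.41467; ln C = (Σln y − k·Σln x)/n = -0.48122.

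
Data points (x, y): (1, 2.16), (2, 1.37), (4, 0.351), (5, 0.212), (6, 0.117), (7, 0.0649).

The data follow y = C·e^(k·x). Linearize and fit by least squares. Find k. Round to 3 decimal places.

Let Y = ln y. Fitting Y = k·x + ln C by least squares:
Σx = 25.0000, Σ(x)² = 131.0000, Σln y = -6.3937, Σx·ln y = -42.5618.
Normal system: [[131.0000, 25.0000]; [25.0000, 6]]·[k, ln C]ᵀ = [-42.5618, -6.3937]ᵀ.
Δ = 131.0000·6 − (25.0000)² = 161.0000; k = (-42.5618·6 − 25.0000·-6.3937)/161.0000 = -0.59334, ln C = (131.0000·-6.3937 − 25.0000·-42.5618)/161.0000 = 1.40665.

k = -0.593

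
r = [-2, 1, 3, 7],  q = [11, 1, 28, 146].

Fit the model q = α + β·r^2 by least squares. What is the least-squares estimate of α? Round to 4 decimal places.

α = -0.7631

Entries of XᵀX: Σ1 = 4, Σr^2 = 63, Σr^2·r^2 = 2499.
And Σq = 186, Σr^2·q = 7451.
So XᵀX·[α, β]ᵀ = Xᵀq: [[4, 63]; [63, 2499]]·[α, β]ᵀ = [186, 7451]ᵀ.
Eliminating β: 2499·(row 1) − 63·(row 2) gives 6027·α = 2499·186 − 63·7451 = -4599, so α = -219/287.
Then β = (7451 − 63·(-219/287))/2499 = 18086/6027.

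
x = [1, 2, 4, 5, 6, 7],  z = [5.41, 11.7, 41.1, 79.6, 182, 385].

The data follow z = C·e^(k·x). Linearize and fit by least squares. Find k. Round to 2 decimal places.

Let Y = ln z. Fitting Y = k·x + ln C by least squares:
XᵀX = [[131.0000, 25.0000]; [25.0000, 6]], rhs = [116.2533, 23.3981]ᵀ  (here Σx = 25.0000, Σ(x)² = 131.0000, Σln z = 23.3981, Σx·ln z = 116.2533).
Slope k = (n·Σx·ln z − Σx·Σln z)/(n·Σ(x)² − (Σx)²) = (6·116.2533 − 25.0000·23.3981)/161.0000 = 0.69917; ln C = (Σln z − k·Σx)/n = 0.98646.

k = 0.70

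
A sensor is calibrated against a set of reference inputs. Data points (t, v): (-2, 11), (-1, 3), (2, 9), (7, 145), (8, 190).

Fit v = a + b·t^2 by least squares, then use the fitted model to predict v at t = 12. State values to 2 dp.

v̂ = 428.82

Entries of AᵀA: Σ1 = 5, Σt^2 = 122, Σt^2·t^2 = 6530.
Moment sums: Σv = 358, Σt^2·v = 19348.
So AᵀA·[a, b]ᵀ = Aᵀv: [[5, 122]; [122, 6530]]·[a, b]ᵀ = [358, 19348]ᵀ.
Eliminating b: 6530·(row 1) − 122·(row 2) gives 17766·a = 6530·358 − 122·19348 = -22716, so a = -1262/987.
Then b = (19348 − 122·(-1262/987))/6530 = 2948/987.
At t = 12: v̂ = (-1262/987)·(1) + (2948/987)·(144) = 423250/987.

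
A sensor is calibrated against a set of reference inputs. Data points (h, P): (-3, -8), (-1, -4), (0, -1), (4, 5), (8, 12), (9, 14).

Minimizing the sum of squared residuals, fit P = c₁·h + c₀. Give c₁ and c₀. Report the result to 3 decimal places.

c₁ = 1.783, c₀ = -2.052

Sums needed: Σh·h = 171, Σh = 17, Σ1 = 6.
Moment sums: Σh·P = 270, ΣP = 18.
Normal equations: [[171, 17]; [17, 6]]·[c₁, c₀]ᵀ = [270, 18]ᵀ.
Eliminating c₀: 6·(row 1) − 17·(row 2) gives 737·c₁ = 6·270 − 17·18 = 1314, so c₁ = 1314/737.
Then c₀ = (18 − 17·(1314/737))/6 = -1512/737.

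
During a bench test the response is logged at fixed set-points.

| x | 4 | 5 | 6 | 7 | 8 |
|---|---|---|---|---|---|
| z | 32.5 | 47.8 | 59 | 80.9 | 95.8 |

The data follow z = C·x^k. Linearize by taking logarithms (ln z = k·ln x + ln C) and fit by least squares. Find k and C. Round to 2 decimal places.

k = 1.56, C = 3.76

With ln zᵢ as the transformed response and ln xᵢ as the regressor:
Σln x = 8.8128, Σ(ln x)² = 15.8331, Σln z = 20.3813, Σln x·ln z = 36.3915.
Equations: 15.8331·k + 8.8128·ln C = 36.3915;  8.8128·k + 5·ln C = 20.3813.
Slope k = (n·Σln x·ln z − Σln x·Σln z)/(n·Σ(ln x)² − (Σln x)²) = (5·36.3915 − 8.8128·20.3813)/1.4995 = 1.56076; ln C = (Σln z − k·Σln x)/n = 1.32532, so C = exp(1.32532) = 3.76338.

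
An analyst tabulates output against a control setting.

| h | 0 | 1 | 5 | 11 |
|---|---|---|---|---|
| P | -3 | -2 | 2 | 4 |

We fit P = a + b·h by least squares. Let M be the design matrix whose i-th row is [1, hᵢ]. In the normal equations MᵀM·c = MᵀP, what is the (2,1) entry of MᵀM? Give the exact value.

Row 2 ↔ basis h, column 1 ↔ basis 1, so (MᵀM)_{2,1} = Σᵢ h = (0)·(1) + (1)·(1) + (5)·(1) + (11)·(1) = 17.

17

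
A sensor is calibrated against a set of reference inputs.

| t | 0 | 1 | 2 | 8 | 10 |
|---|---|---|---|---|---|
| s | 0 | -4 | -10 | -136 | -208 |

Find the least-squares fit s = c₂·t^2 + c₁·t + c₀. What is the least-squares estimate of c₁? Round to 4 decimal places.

c₁ = -1.4667

Setting ∂/∂c₂ … = 0 gives: 14113·c₂ + 1521·c₁ + 169·c₀ = -29548;  1521·c₂ + 169·c₁ + 21·c₀ = -3192;  169·c₂ + 21·c₁ + 5·c₀ = -358.
Inverting the 3×3 Gram matrix, [c₂, c₁, c₀]ᵀ = [-25085/12962, -19011/12962, -180/6481]ᵀ.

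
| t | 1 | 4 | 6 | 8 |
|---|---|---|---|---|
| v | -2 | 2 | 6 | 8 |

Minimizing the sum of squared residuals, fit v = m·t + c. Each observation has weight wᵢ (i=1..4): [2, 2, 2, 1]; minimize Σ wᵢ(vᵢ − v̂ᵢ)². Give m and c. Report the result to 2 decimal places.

With design matrix M, MᵀWM = [[170, 30]; [30, 7]] and MᵀWv = [148, 20]ᵀ.
Δ = 170·7 − 30² = 290.
m = (148·7 − 30·20)/290 = 218/145; c = (170·20 − 30·148)/290 = -104/29.

m = 1.50, c = -3.59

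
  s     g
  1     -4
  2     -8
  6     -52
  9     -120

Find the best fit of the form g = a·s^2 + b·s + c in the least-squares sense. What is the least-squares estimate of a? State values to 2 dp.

a = -1.62

Setting ∂/∂a … = 0 gives: 7874·a + 954·b + 122·c = -11628;  954·a + 122·b + 18·c = -1412;  122·a + 18·b + 4·c = -184.
(Σs^2·s^2 = 7874, Σs^2·s = 954, Σs^2 = 122, Σs·s = 122, Σs = 18, Σ1 = 4, Σs^2·g = -11628, Σs·g = -1412, Σg = -184.)
Solving the 3×3 system (Gaussian elimination) gives a = -1267/781, b = 1391/781, c = -322/71.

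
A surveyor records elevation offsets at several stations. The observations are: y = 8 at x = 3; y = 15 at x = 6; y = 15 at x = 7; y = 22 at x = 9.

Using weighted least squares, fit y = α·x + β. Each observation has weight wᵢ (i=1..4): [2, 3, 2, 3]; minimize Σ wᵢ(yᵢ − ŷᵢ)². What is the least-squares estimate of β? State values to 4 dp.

β = 0.8742

Normal-equation sums: Σwᵢ·x·x = 467, Σwᵢ·x = 65, Σwᵢ·1 = 10.
Right-hand side: Σwᵢ·x·y = 1122, Σwᵢ·y = 157.
Determinant 467·10 − 65² = 445.
α = (1122·10 − 65·157)/445 = 203/89; β = (467·157 − 65·1122)/445 = 389/445.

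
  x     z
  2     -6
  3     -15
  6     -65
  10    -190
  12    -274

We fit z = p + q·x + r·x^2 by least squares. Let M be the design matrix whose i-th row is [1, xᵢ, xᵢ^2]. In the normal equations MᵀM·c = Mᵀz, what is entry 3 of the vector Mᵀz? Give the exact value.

Entry 3 ↔ basis x^2, so (Mᵀz)_{3} = Σᵢ (x^2)·zᵢ = (4)·(-6) + (9)·(-15) + (36)·(-65) + (100)·(-190) + (144)·(-274) = -60955.

-60955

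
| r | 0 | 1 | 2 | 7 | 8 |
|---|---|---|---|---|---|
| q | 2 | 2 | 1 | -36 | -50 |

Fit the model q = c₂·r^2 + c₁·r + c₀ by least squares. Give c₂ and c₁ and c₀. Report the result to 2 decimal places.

c₂ = -1.01, c₁ = 1.62, c₀ = 1.75

From the data, Σr^2·r^2 = 6514, Σr^2·r = 864, Σr^2 = 118, Σr·r = 118, Σr = 18, Σ1 = 5.
Moment sums: Σr^2·q = -4958, Σr·q = -648, Σq = -81.
Row-reducing yields c₂ = -6922/6871, c₁ = 11115/6871, c₀ = 12035/6871.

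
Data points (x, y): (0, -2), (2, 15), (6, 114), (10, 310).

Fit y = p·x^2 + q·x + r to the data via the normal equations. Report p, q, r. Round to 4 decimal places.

Forming MᵀM = [[11312, 1224, 140]; [1224, 140, 18]; [140, 18, 4]] and Mᵀy = [35164, 3814, 437]ᵀ gives MᵀM·[p, q, r]ᵀ = Mᵀy.
Row-reducing yields p = 9357/3184, q = 2749/1592, r = -274/199.

p = 2.9388, q = 1.7268, r = -1.3769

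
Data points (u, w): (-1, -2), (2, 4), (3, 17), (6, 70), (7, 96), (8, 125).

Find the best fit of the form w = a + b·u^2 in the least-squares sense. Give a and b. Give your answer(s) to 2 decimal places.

a = -3.01, b = 2.01

The normal equations are: 6·a + 163·b = 310;  163·a + 7891·b = 15391.
Determinant 6·7891 − 163² = 20777.
a = (310·7891 − 163·15391)/20777 = -62523/20777; b = (6·15391 − 163·310)/20777 = 41816/20777.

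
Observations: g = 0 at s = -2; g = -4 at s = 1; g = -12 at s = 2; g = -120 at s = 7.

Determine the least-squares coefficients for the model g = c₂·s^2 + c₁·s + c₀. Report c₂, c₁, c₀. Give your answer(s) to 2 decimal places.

c₂ = -2.04, c₁ = -3.12, c₀ = 1.81

With design matrix X, XᵀX = [[2434, 344, 58]; [344, 58, 8]; [58, 8, 4]] and Xᵀg = [-5932, -868, -136]ᵀ.
Solving the 3×3 system (Gaussian elimination) gives c₂ = -5072/2487, c₁ = -2586/829, c₀ = 4502/2487.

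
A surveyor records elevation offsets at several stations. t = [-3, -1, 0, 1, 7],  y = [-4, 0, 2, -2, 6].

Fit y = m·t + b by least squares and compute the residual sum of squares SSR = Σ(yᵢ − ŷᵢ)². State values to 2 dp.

SSR = 14.48

Entries of XᵀX: Σt·t = 60, Σt = 4, Σ1 = 5.
Right-hand side: Σt·y = 52, Σy = 2.
Normal equations: [[60, 4]; [4, 5]]·[m, b]ᵀ = [52, 2]ᵀ.
det = 60·5 − 4² = 284.
m = (52·5 − 4·2)/284 = 63/71; b = (60·2 − 4·52)/284 = -22/71.
Residuals: -73/71, 85/71, 164/71, -183/71, 7/71; SSR = 1028/71.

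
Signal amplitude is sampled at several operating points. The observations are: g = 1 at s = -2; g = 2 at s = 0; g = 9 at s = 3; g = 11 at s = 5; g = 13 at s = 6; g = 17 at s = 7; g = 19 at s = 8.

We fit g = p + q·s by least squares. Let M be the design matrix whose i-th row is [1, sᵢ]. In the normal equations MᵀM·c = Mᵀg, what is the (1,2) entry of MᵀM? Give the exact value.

27

Row 1 ↔ basis 1, column 2 ↔ basis s, so (MᵀM)_{1,2} = Σᵢ s = (1)·(-2) + (1)·(0) + (1)·(3) + (1)·(5) + (1)·(6) + (1)·(7) + (1)·(8) = 27.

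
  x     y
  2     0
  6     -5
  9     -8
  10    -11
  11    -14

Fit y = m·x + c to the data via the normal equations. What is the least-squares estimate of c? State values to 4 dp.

c = 3.4286

AᵀA·[m, c]ᵀ = Aᵀy reads: 342·m + 38·c = -366;  38·m + 5·c = -38.
Eliminating c: 5·(row 1) − 38·(row 2) gives 266·m = 5·(-366) − 38·(-38) = -386, so m = -193/133.
Then c = ((-38) − 38·(-193/133))/5 = 24/7.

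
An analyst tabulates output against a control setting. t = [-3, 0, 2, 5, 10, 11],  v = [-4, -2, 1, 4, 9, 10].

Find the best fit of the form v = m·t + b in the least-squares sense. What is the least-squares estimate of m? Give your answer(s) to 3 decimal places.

m = 1.027

MᵀM·[m, b]ᵀ = Mᵀv reads: 259·m + 25·b = 234;  25·m + 6·b = 18.
det = 259·6 − 25² = 929.
m = (234·6 − 25·18)/929 = 954/929; b = (259·18 − 25·234)/929 = -1188/929.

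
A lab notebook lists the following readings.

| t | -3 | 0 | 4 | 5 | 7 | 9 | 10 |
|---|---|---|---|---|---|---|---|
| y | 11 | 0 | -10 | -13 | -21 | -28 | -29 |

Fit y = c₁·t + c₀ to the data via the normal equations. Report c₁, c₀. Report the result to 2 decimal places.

c₁ = -3.11, c₀ = 1.35

Sums needed: Σt·t = 280, Σt = 32, Σ1 = 7.
Moment sums: Σt·y = -827, Σy = -90.
So AᵀA·[c₁, c₀]ᵀ = Aᵀy: [[280, 32]; [32, 7]]·[c₁, c₀]ᵀ = [-827, -90]ᵀ.
Δ = 280·7 − 32² = 936.
c₁ = ((-827)·7 − 32·(-90))/936 = -2909/936; c₀ = (280·(-90) − 32·(-827))/936 = 158/117.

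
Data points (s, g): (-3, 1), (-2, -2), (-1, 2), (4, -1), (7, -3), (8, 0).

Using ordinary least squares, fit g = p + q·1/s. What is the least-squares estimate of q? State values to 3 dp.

Normal-equation sums: Σ1 = 6, Σ1/s = -221/168, Σ1/s·1/s = 41197/28224.
Moment sums: Σg = -3, Σ1/s·g = -169/84.
Normal equations: [[6, -221/168]; [-221/168, 41197/28224]]·[p, q]ᵀ = [-3, -169/84]ᵀ.
Eliminating q: (41197/28224)·(row 1) − (-221/168)·(row 2) gives (198341/28224)·p = (41197/28224)·(-3) − (-221/168)·(-169/84) = -28327/4032, so p = -15253/15257.
Then q = ((-169/84) − (-221/168)·(-15253/15257))/(41197/28224) = -34776/15257.

q = -2.279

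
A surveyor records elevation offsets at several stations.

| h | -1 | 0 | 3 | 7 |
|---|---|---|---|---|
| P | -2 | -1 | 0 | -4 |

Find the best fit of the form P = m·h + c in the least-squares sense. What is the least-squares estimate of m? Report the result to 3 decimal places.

From the data, Σh·h = 59, Σh = 9, Σ1 = 4.
Moment sums: Σh·P = -26, ΣP = -7.
Determinant 59·4 − 9² = 155.
m = ((-26)·4 − 9·(-7))/155 = -41/155; c = (59·(-7) − 9·(-26))/155 = -179/155.

m = -0.265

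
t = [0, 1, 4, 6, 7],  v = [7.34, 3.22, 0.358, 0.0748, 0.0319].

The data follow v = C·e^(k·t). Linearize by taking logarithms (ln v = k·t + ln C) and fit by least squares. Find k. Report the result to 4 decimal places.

With ln vᵢ as the transformed response and tᵢ as the regressor:
Sums: Σt = 18.0000, Σ(t)² = 102.0000, Σln v = -3.9026, Σt·ln v = -42.6132.
Normal system: [[102.0000, 18.0000]; [18.0000, 5]]·[k, ln C]ᵀ = [-42.6132, -3.9026]ᵀ.
Slope k = (n·Σt·ln v − Σt·Σln v)/(n·Σ(t)² − (Σt)²) = (5·-42.6132 − 18.0000·-3.9026)/186.0000 = -0.76785; ln C = (Σln v − k·Σt)/n = 1.98373.

k = -0.7678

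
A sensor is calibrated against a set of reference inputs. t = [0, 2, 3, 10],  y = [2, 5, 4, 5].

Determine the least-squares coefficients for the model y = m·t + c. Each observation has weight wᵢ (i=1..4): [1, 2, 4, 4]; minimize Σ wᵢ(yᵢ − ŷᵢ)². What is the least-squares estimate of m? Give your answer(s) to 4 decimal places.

The normal equations are: 444·m + 56·c = 268;  56·m + 11·c = 48.
Δ = 444·11 − 56² = 1748.
m = (268·11 − 56·48)/1748 = 65/437; c = (444·48 − 56·268)/1748 = 1576/437.

m = 0.1487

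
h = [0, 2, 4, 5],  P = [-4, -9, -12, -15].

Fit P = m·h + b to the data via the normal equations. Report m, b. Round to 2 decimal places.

m = -2.10, b = -4.22

From the data, Σh·h = 45, Σh = 11, Σ1 = 4.
Moment sums: Σh·P = -141, ΣP = -40.
So XᵀX·[m, b]ᵀ = XᵀP: [[45, 11]; [11, 4]]·[m, b]ᵀ = [-141, -40]ᵀ.
Δ = 45·4 − 11² = 59.
m = ((-141)·4 − 11·(-40))/59 = -124/59; b = (45·(-40) − 11·(-141))/59 = -249/59.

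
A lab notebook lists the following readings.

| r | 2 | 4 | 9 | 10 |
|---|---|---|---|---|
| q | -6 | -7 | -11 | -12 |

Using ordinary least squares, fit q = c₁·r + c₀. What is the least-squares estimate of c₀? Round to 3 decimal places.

c₀ = -4.251

With design matrix M, MᵀM = [[201, 25]; [25, 4]] and Mᵀq = [-259, -36]ᵀ.
det = 201·4 − 25² = 179.
c₁ = ((-259)·4 − 25·(-36))/179 = -136/179; c₀ = (201·(-36) − 25·(-259))/179 = -761/179.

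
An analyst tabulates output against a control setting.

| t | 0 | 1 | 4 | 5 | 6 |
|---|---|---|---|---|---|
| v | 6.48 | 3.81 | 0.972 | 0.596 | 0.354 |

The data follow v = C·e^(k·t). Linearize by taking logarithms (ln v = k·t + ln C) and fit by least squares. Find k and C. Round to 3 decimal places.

Taking logs, ln v = k·t + ln C, so regress ln v on t.
AᵀA = [[78.0000, 16.0000]; [16.0000, 5]], rhs = [-7.5943, 1.6220]ᵀ  (here Σt = 16.0000, Σ(t)² = 78.0000, Σln v = 1.6220, Σt·ln v = -7.5943).
Solving (det = 134.0000): k = -0.47704, ln C = 1.85092, so C = exp(1.85092) = 6.36566.

k = -0.477, C = 6.366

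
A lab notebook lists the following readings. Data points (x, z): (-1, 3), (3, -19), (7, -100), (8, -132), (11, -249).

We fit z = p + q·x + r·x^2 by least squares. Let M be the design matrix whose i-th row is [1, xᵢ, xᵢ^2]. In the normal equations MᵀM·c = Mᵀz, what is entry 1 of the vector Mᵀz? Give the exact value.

-497

Entry 1 ↔ basis 1, so (Mᵀz)_{1} = Σᵢ zᵢ = (1)·(3) + (1)·(-19) + (1)·(-100) + (1)·(-132) + (1)·(-249) = -497.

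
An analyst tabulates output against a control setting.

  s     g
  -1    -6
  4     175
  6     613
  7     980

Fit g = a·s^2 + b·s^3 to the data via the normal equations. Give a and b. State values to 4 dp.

a = -1.0895, b = 3.0145

With design matrix X, XᵀX = [[3954, 25606]; [25606, 168402]] and Xᵀg = [72882, 479754]ᵀ.
Eliminating b: 168402·(row 1) − 25606·(row 2) gives 10194272·a = 168402·72882 − 25606·479754 = -11106360, so a = -1388295/1274284.
Then b = (479754 − 25606·(-1388295/1274284))/168402 = 3841353/1274284.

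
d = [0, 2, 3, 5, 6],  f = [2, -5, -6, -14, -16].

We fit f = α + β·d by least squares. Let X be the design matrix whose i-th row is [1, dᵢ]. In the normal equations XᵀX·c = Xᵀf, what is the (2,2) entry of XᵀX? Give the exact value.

74

Row 2 ↔ basis d, column 2 ↔ basis d, so (XᵀX)_{2,2} = Σᵢ (d)·(d) = (0)·(0) + (2)·(2) + (3)·(3) + (5)·(5) + (6)·(6) = 74.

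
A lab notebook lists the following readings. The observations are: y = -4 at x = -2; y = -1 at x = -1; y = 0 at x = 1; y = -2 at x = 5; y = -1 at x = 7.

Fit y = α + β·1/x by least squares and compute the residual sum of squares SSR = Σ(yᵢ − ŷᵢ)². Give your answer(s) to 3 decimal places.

SSR = 7.090

Sums needed: Σ1 = 5, Σ1/x = -11/70, Σ1/x·1/x = 11321/4900.
For Mᵀy: Σy = -8, Σ1/x·y = 86/35.
So MᵀM·[α, β]ᵀ = Mᵀy: [[5, -11/70]; [-11/70, 11321/4900]]·[α, β]ᵀ = [-8, 86/35]ᵀ.
Δ = 5·(11321/4900) − (-11/70)² = 14121/1225.
α = ((-8)·(11321/4900) − (-11/70)·(86/35))/(14121/1225) = -22169/14121; β = (5·(86/35) − (-11/70)·(-8))/(14121/1225) = 13510/14121.
Residuals: -27560/14121, 7186/4707, 8659/14121, -325/523, 6118/14121; SSR = 100114/14121.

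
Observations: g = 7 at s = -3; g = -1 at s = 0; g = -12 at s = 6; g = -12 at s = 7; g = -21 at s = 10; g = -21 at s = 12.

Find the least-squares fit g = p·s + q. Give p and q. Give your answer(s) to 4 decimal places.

p = -1.9064, q = 0.1673

The normal equations are: 338·p + 32·q = -639;  32·p + 6·q = -60.
Eliminating q: 6·(row 1) − 32·(row 2) gives 1004·p = 6·(-639) − 32·(-60) = -1914, so p = -957/502.
Then q = ((-60) − 32·(-957/502))/6 = 42/251.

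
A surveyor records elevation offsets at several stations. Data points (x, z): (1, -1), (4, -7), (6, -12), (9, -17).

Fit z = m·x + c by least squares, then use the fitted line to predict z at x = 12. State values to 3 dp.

ẑ = -23.456

Normal-equation sums: Σx·x = 134, Σx = 20, Σ1 = 4.
And Σx·z = -254, Σz = -37.
MᵀM·[m, c]ᵀ = Mᵀz becomes [[134, 20]; [20, 4]]·[m, c]ᵀ = [-254, -37]ᵀ.
Determinant 134·4 − 20² = 136.
m = ((-254)·4 − 20·(-37))/136 = -69/34; c = (134·(-37) − 20·(-254))/136 = 61/68.
At x = 12: ẑ = (-69/34)·(12) + (61/68)·(1) = -1595/68.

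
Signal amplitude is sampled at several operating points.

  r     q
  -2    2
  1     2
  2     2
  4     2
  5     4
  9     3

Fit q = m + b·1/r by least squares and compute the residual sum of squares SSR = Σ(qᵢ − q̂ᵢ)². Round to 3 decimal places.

With design matrix A, AᵀA = [[6, 281/180]; [281/180, 52321/32400]] and Aᵀq = [15, 109/30]ᵀ.
Δ = 6·(52321/32400) − (281/180)² = 46993/6480.
m = (15·(52321/32400) − (281/180)·(109/30))/(46993/6480) = 601041/234965; b = (6·(109/30) − (281/180)·15)/(46993/6480) = -10476/46993.
Residuals: -157301/234965, -78731/234965, -104921/234965, -118016/234965, 69859/46993, 109674/234965; SSR = 808264/234965.

SSR = 3.440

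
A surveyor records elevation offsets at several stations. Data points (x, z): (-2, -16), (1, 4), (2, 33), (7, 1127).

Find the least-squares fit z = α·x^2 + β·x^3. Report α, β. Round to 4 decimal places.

Normal-equation sums: Σx^2·x^2 = 2434, Σx^2·x^3 = 16808, Σx^3·x^3 = 117778.
Right-hand side: Σx^2·z = 55295, Σx^3·z = 386957.
Normal equations: [[2434, 16808]; [16808, 117778]]·[α, β]ᵀ = [55295, 386957]ᵀ.
Δ = 2434·117778 − 16808² = 4162788.
α = (55295·117778 − 16808·386957)/4162788 = 4280627/2081394; β = (2434·386957 − 16808·55295)/4162788 = 6227489/2081394.

α = 2.0566, β = 2.9920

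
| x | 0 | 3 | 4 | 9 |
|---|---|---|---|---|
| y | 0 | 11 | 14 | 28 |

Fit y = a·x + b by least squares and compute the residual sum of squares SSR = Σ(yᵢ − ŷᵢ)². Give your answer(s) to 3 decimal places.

The normal system AᵀA·[a, b]ᵀ = Aᵀy is [[106, 16]; [16, 4]]·[a, b]ᵀ = [341, 53]ᵀ.
Δ = 106·4 − 16² = 168.
a = (341·4 − 16·53)/168 = 43/14; b = (106·53 − 16·341)/168 = 27/28.
Residuals: -27/28, 23/28, 3/4, -17/28; SSR = 71/28.

SSR = 2.536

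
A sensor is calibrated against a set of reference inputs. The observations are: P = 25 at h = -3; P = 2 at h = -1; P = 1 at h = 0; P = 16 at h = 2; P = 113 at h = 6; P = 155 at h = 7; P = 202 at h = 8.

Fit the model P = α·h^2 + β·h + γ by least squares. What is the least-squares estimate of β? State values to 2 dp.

Compute the Gram sums: Σh^2·h^2 = 7891, Σh^2·h = 1051, Σh^2 = 163, Σh·h = 163, Σh = 19, Σ1 = 7.
And Σh^2·P = 24882, Σh·P = 3334, ΣP = 514.
So AᵀA·[α, β, γ]ᵀ = AᵀP: [[7891, 1051, 163]; [1051, 163, 19]; [163, 19, 7]]·[α, β, γ]ᵀ = [24882, 3334, 514]ᵀ.
Row-reducing yields α = 7553/2508, β = 11941/12540, γ = 409/570.

β = 0.95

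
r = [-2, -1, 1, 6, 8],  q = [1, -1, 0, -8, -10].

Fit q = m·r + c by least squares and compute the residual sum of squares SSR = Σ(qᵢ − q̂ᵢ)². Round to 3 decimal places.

SSR = 5.842

Sums needed: Σr·r = 106, Σr = 12, Σ1 = 5.
Moment sums: Σr·q = -129, Σq = -18.
Normal equations: [[106, 12]; [12, 5]]·[m, c]ᵀ = [-129, -18]ᵀ.
Determinant 106·5 − 12² = 386.
m = ((-129)·5 − 12·(-18))/386 = -429/386; c = (106·(-18) − 12·(-129))/386 = -180/193.
Residuals: -56/193, -455/386, 789/386, -77/193, -34/193; SSR = 2255/386.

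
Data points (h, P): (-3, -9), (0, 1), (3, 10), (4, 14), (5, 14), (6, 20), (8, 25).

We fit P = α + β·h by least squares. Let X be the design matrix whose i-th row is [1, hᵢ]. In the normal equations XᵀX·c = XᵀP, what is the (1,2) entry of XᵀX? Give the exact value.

23

Row 1 ↔ basis 1, column 2 ↔ basis h, so (XᵀX)_{1,2} = Σᵢ h = (1)·(-3) + (1)·(0) + (1)·(3) + (1)·(4) + (1)·(5) + (1)·(6) + (1)·(8) = 23.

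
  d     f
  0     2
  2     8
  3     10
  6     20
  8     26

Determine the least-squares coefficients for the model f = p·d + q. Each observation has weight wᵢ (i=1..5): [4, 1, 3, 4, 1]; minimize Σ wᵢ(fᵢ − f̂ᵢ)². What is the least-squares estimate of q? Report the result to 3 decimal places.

q = 1.738

Setting ∂/∂p … = 0 gives: 239·p + 43·q = 794;  43·p + 13·q = 152.
Determinant 239·13 − 43² = 1258.
p = (794·13 − 43·152)/1258 = 1893/629; q = (239·152 − 43·794)/1258 = 1093/629.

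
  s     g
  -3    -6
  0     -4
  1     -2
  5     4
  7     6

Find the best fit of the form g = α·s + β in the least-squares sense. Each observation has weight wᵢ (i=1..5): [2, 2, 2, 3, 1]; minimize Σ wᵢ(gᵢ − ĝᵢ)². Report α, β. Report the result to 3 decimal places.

Compute the Gram sums: Σwᵢ·s·s = 144, Σwᵢ·s = 18, Σwᵢ·1 = 10.
Right-hand side: Σwᵢ·s·g = 134, Σwᵢ·g = -6.
Normal equations: [[144, 18]; [18, 10]]·[α, β]ᵀ = [134, -6]ᵀ.
det = 144·10 − 18² = 1116.
α = (134·10 − 18·(-6))/1116 = 362/279; β = (144·(-6) − 18·134)/1116 = -91/31.

α = 1.297, β = -2.935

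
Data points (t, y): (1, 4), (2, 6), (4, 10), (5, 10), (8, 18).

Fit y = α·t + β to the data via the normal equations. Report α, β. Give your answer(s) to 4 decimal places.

Setting ∂/∂α … = 0 gives: 110·α + 20·β = 250;  20·α + 5·β = 48.
Eliminating β: 5·(row 1) − 20·(row 2) gives 150·α = 5·250 − 20·48 = 290, so α = 29/15.
Then β = (48 − 20·(29/15))/5 = 28/15.

α = 1.9333, β = 1.8667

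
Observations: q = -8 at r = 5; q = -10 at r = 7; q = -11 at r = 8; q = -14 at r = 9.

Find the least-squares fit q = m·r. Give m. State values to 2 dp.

m = -1.48

Setting ∂/∂m … = 0 gives: 219·m = -324.
(Σr·r = 219, Σr·q = -324.)
m = (-324)/219 = -1.47945.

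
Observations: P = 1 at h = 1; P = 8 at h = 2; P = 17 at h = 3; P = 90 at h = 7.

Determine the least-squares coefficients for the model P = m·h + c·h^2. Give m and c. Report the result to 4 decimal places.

Forming AᵀA = [[63, 379]; [379, 2499]] and AᵀP = [698, 4596]ᵀ gives AᵀA·[m, c]ᵀ = AᵀP.
Eliminating c: 2499·(row 1) − 379·(row 2) gives 13796·m = 2499·698 − 379·4596 = 2418, so m = 1209/6898.
Then c = (4596 − 379·(1209/6898))/2499 = 12503/6898.

m = 0.1753, c = 1.8126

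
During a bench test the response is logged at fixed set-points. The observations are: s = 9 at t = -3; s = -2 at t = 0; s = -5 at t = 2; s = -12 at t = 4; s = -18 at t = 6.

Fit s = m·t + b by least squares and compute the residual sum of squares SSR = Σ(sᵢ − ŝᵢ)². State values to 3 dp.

With design matrix X, XᵀX = [[65, 9]; [9, 5]] and Xᵀs = [-193, -28]ᵀ.
Δ = 65·5 − 9² = 244.
m = ((-193)·5 − 9·(-28))/244 = -713/244; b = (65·(-28) − 9·(-193))/244 = -83/244.
Residuals: 35/61, -405/244, 289/244, 7/244, -31/244; SSR = 1099/244.

SSR = 4.504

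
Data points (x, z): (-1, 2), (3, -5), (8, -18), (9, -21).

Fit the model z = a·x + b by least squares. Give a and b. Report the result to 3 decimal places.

a = -2.324, b = 0.541

The normal system MᵀM·[a, b]ᵀ = Mᵀz is [[155, 19]; [19, 4]]·[a, b]ᵀ = [-350, -42]ᵀ.
Eliminating b: 4·(row 1) − 19·(row 2) gives 259·a = 4·(-350) − 19·(-42) = -602, so a = -86/37.
Then b = ((-42) − 19·(-86/37))/4 = 20/37.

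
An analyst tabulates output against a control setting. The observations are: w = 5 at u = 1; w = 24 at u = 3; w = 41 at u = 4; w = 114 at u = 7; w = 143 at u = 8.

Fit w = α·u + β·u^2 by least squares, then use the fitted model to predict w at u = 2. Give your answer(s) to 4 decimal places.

Entries of MᵀM: Σu·u = 139, Σu·u^2 = 947, Σu^2·u^2 = 6835.
Moment sums: Σu·w = 2183, Σu^2·w = 15615.
MᵀM·[α, β]ᵀ = Mᵀw becomes [[139, 947]; [947, 6835]]·[α, β]ᵀ = [2183, 15615]ᵀ.
det = 139·6835 − 947² = 53256.
α = (2183·6835 − 947·15615)/53256 = 16675/6657; β = (139·15615 − 947·2183)/53256 = 12898/6657.
At u = 2: ŵ = (16675/6657)·(2) + (12898/6657)·(4) = 28314/2219.

ŵ = 12.7598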